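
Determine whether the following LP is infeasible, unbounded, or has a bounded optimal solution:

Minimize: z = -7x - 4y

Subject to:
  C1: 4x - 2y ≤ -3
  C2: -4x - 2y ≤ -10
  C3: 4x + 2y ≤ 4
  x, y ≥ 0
C3 requires 4x + 2y ≤ 4, while C2 (-4x - 2y ≤ -10) is equivalent to 4x + 2y ≥ 10. Together they would need 10 ≤ 4x + 2y ≤ 4, which is impossible since 10 > 4. No point satisfies all constraints.

Infeasible: no point satisfies all constraints simultaneously.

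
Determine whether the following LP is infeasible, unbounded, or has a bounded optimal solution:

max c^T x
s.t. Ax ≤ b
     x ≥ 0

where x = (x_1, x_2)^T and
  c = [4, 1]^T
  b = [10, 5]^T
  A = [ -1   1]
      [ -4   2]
Feasible point: (0, 0) satisfies every constraint, so the LP is feasible.
Direction d = (1, 0): for each constraint row a, a·d ≤ 0 —
  (-1)(1) + (1)(0) = -1 ≤ 0
  (-4)(1) + (2)(0) = -4 ≤ 0
and d ≥ 0, so (0, 0) + t·d stays feasible for every t ≥ 0. Along this ray z = 4x_1 + x_2 changes by 4 per unit t, so z → +∞.

Unbounded: there is a feasible ray along which z → +∞.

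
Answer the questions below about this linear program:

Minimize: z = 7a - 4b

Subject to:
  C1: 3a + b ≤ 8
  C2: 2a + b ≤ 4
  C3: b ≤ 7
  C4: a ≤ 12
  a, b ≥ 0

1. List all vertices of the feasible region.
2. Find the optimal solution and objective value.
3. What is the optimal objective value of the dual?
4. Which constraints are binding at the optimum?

1. (0, 0), (2, 0), (0, 4)
2. a = 0, b = 4, z = -16
3. -16 (by strong duality, equal to the primal optimum)
4. C2, a ≥ 0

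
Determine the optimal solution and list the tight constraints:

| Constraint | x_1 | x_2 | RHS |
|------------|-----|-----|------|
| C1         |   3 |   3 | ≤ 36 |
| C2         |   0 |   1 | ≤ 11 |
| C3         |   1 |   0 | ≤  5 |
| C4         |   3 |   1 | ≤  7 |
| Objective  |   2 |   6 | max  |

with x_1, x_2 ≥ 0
Optimal: x_1 = 0, x_2 = 7
Slack at optimum:
  C1: slack = 15
  C2: slack = 4
  C3: slack = 5
  C4: slack = 0 (binding)
  x_1 ≥ 0: x_1 = 0 (binding)
  x_2 ≥ 0: x_2 = 7
Binding constraints: C4, x_1 ≥ 0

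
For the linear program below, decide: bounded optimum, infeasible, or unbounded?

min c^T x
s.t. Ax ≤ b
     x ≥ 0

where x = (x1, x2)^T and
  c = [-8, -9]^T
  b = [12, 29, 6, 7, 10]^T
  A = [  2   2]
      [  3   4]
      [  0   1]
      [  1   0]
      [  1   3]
The point (4, 2) satisfies every constraint, so the LP is feasible; the constraints give x1 ≤ 7 and x2 ≤ 6, which with x1, x2 ≥ 0 keep the feasible region inside a bounded box. A feasible, bounded LP attains a finite optimum at a vertex.

Evaluating z = -8x1 - 9x2 at each vertex:
  (0, 0): z = 0
  (6, 0): z = -48
  (4, 2): z = -50
  (0, 3.333): z = -30

Bounded optimum: z* = -50 at (4, 2).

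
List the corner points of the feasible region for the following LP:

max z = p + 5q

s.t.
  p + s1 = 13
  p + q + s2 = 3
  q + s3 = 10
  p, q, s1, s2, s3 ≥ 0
Each vertex is the intersection of two constraint boundaries that also satisfies all remaining constraints:
  p = 0 and q = 0 → (0, 0)
  p + q = 3 and q = 0 → (3, 0)
  p + q = 3 and p = 0 → (0, 3)

Vertices: (0, 0), (3, 0), (0, 3)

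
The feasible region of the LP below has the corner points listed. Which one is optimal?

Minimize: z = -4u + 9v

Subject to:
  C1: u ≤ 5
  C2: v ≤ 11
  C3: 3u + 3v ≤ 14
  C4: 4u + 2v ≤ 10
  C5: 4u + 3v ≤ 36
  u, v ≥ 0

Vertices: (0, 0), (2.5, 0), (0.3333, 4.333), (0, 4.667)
(2.5, 0) with z = -10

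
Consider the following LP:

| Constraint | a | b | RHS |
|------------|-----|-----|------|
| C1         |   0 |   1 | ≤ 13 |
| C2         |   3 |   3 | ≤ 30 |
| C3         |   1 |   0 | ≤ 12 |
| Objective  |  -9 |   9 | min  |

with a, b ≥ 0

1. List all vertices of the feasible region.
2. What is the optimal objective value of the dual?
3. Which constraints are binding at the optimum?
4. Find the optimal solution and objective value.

1. (0, 0), (10, 0), (0, 10)
2. -90 (by strong duality, equal to the primal optimum)
3. C2, b ≥ 0
4. a = 10, b = 0, z = -90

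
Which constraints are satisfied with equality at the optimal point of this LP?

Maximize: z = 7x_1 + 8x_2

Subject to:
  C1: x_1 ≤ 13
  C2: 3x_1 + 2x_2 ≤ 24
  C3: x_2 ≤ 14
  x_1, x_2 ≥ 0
Optimal: x_1 = 0, x_2 = 12
Slack at optimum:
  C1: slack = 13
  C2: slack = 0 (binding)
  C3: slack = 2
  x_1 ≥ 0: x_1 = 0 (binding)
  x_2 ≥ 0: x_2 = 12
Binding constraints: C2, x_1 ≥ 0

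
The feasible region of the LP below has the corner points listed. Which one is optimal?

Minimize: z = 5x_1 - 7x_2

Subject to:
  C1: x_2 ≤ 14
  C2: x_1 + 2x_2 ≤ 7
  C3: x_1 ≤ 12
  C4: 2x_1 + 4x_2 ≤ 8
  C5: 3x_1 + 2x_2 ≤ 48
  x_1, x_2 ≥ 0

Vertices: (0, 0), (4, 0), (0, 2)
Evaluating z = 5x_1 - 7x_2 at each vertex:
  (0, 0): z = 0
  (4, 0): z = 20
  (0, 2): z = -14

The smallest value is z = -14, attained at (0, 2).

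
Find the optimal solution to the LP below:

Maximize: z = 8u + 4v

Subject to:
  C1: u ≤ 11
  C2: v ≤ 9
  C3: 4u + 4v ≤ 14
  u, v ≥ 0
u = 3.5, v = 0, z = 28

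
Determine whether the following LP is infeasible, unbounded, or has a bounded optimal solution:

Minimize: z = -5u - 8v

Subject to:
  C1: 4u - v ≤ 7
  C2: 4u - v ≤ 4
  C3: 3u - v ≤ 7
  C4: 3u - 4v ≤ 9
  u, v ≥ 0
Feasible point: (0, 0) satisfies every constraint, so the LP is feasible.
Direction d = (0, 1): for each constraint row a, a·d ≤ 0 —
  (4)(0) + (-1)(1) = -1 ≤ 0
  (4)(0) + (-1)(1) = -1 ≤ 0
  (3)(0) + (-1)(1) = -1 ≤ 0
  (3)(0) + (-4)(1) = -4 ≤ 0
and d ≥ 0, so (0, 0) + t·d stays feasible for every t ≥ 0. Along this ray z = -5u - 8v changes by -8 per unit t, so z → −∞.

The LP is unbounded; z can be made arbitrarily small.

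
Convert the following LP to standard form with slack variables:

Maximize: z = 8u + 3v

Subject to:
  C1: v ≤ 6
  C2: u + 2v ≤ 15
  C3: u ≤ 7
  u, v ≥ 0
max z = 8u + 3v

s.t.
  v + s1 = 6
  u + 2v + s2 = 15
  u + s3 = 7
  u, v, s1, s2, s3 ≥ 0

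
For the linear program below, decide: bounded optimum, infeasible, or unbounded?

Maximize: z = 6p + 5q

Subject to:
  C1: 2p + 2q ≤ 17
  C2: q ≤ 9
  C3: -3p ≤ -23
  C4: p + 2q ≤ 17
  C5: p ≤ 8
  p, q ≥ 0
The point (8, 0.5) satisfies every constraint, so the LP is feasible; the constraints give p ≤ 8 and q ≤ 9, which with p, q ≥ 0 keep the feasible region inside a bounded box. A feasible, bounded LP attains a finite optimum at a vertex.

Evaluating z = 6p + 5q at each vertex:
  (7.667, 0): z = 46
  (8, 0): z = 48
  (8, 0.5): z = 50.5
  (7.667, 0.8333): z = 50.17

Feasible with finite optimum z* = 50.5 at (8, 0.5).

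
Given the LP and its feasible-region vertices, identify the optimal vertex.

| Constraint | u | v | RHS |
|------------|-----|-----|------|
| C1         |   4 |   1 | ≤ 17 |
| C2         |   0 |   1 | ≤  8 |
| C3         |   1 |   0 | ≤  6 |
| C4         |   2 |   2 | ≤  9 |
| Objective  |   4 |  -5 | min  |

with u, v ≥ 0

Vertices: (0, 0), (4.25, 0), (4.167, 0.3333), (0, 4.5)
Evaluating z = 4u - 5v at each vertex:
  (0, 0): z = 0
  (4.25, 0): z = 17
  (4.167, 0.3333): z = 15
  (0, 4.5): z = -22.5

The smallest value is z = -22.5, attained at (0, 4.5).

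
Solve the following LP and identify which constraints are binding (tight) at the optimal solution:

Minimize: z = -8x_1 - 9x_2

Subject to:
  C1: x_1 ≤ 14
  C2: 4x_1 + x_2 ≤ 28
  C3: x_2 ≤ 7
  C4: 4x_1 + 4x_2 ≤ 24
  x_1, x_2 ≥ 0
Optimal: x_1 = 0, x_2 = 6
Slack at optimum:
  C1: slack = 14
  C2: slack = 22
  C3: slack = 1
  C4: slack = 0 (binding)
  x_1 ≥ 0: x_1 = 0 (binding)
  x_2 ≥ 0: x_2 = 6
Binding constraints: C4, x_1 ≥ 0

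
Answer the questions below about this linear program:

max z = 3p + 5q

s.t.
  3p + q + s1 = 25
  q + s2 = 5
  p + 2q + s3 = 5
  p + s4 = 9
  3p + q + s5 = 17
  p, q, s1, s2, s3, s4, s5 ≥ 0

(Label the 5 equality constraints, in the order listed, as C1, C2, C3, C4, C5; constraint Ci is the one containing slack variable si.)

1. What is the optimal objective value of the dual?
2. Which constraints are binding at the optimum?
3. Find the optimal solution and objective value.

1. 15 (by strong duality, equal to the primal optimum)
2. C3, q ≥ 0
3. p = 5, q = 0, z = 15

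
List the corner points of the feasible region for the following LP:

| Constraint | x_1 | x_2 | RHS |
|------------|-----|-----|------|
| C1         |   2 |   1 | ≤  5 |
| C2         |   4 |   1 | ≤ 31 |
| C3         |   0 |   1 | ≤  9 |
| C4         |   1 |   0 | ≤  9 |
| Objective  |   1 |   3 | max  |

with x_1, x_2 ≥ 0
Each vertex is the intersection of two constraint boundaries that also satisfies all remaining constraints:
  x_1 = 0 and x_2 = 0 → (0, 0)
  2x_1 + x_2 = 5 and x_2 = 0 → (2.5, 0)
  2x_1 + x_2 = 5 and x_1 = 0 → (0, 5)

Vertices: (0, 0), (2.5, 0), (0, 5)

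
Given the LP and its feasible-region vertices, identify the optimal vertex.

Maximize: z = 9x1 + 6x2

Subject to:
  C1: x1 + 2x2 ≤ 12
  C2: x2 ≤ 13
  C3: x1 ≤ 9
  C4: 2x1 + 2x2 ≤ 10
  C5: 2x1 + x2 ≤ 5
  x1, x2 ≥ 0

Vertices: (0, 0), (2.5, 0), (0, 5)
(0, 5) with z = 30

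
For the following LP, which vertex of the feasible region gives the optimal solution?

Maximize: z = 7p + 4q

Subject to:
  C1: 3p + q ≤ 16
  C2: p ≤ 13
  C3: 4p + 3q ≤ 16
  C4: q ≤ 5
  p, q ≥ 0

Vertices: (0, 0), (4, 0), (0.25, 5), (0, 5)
Evaluating z = 7p + 4q at each vertex:
  (0, 0): z = 0
  (4, 0): z = 28
  (0.25, 5): z = 21.75
  (0, 5): z = 20

The largest value is z = 28, attained at (4, 0).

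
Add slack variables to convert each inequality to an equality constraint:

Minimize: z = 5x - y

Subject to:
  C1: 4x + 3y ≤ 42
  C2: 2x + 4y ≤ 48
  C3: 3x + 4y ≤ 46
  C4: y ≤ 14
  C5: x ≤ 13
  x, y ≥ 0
min z = 5x - y

s.t.
  4x + 3y + s1 = 42
  2x + 4y + s2 = 48
  3x + 4y + s3 = 46
  y + s4 = 14
  x + s5 = 13
  x, y, s1, s2, s3, s4, s5 ≥ 0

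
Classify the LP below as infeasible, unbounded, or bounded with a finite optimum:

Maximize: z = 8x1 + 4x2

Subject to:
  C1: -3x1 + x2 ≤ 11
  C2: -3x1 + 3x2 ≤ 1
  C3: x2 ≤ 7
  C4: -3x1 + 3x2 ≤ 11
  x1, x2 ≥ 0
Feasible point: (0, 0) satisfies every constraint, so the LP is feasible.
Direction d = (1, 0): for each constraint row a, a·d ≤ 0 —
  (-3)(1) + (1)(0) = -3 ≤ 0
  (-3)(1) + (3)(0) = -3 ≤ 0
  (0)(1) + (1)(0) = 0 ≤ 0
  (-3)(1) + (3)(0) = -3 ≤ 0
and d ≥ 0, so (0, 0) + t·d stays feasible for every t ≥ 0. Along this ray z = 8x1 + 4x2 changes by 8 per unit t, so z → +∞.

Unbounded — the objective can increase without bound over the feasible region.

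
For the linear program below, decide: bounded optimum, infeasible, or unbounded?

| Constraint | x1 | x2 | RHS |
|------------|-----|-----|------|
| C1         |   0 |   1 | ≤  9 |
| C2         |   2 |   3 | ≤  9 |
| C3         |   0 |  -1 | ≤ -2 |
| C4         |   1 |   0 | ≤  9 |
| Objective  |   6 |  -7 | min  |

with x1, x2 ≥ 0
The point (0, 3) satisfies every constraint, so the LP is feasible; the constraints give x1 ≤ 9 and x2 ≤ 9, which with x1, x2 ≥ 0 keep the feasible region inside a bounded box. A feasible, bounded LP attains a finite optimum at a vertex.

Feasible with finite optimum z* = -21 at (0, 3).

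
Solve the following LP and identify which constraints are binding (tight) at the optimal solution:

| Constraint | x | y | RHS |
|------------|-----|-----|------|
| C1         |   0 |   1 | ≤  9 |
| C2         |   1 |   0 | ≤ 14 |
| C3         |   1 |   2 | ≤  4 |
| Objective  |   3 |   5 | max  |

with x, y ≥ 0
Optimal: x = 4, y = 0
Slack at optimum:
  C1: slack = 9
  C2: slack = 10
  C3: slack = 0 (binding)
  x ≥ 0: x = 4
  y ≥ 0: y = 0 (binding)
Binding constraints: C3, y ≥ 0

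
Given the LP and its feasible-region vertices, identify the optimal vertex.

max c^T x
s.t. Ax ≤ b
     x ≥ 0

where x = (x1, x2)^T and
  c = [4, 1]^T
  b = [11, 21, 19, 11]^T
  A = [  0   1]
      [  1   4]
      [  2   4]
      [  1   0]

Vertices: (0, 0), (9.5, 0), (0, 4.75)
(9.5, 0) with z = 38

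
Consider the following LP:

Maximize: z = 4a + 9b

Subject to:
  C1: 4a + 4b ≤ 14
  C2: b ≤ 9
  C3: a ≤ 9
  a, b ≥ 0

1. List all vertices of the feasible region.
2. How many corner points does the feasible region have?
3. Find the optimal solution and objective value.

1. (0, 0), (3.5, 0), (0, 3.5)
2. 3
3. a = 0, b = 3.5, z = 31.5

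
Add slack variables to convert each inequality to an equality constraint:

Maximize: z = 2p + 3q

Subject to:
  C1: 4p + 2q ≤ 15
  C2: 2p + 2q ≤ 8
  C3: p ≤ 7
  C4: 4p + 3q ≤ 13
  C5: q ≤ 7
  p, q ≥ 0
max z = 2p + 3q

s.t.
  4p + 2q + s1 = 15
  2p + 2q + s2 = 8
  p + s3 = 7
  4p + 3q + s4 = 13
  q + s5 = 7
  p, q, s1, s2, s3, s4, s5 ≥ 0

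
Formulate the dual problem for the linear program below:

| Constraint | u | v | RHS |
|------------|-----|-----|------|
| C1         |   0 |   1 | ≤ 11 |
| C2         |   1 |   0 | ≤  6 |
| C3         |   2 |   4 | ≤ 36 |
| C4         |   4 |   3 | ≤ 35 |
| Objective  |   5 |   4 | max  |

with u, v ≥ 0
Minimize: z = 11y1 + 6y2 + 36y3 + 35y4

Subject to:
  C1: -y2 - 2y3 - 4y4 ≤ -5
  C2: -y1 - 4y3 - 3y4 ≤ -4
  y1, y2, y3, y4 ≥ 0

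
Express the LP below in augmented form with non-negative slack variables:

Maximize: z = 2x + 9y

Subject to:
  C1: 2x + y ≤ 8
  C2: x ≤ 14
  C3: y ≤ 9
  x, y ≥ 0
max z = 2x + 9y

s.t.
  2x + y + s1 = 8
  x + s2 = 14
  y + s3 = 9
  x, y, s1, s2, s3 ≥ 0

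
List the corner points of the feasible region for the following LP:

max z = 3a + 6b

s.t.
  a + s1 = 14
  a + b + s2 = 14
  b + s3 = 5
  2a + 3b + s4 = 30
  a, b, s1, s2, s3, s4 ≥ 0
Each vertex is the intersection of two constraint boundaries that also satisfies all remaining constraints:
  a = 0 and b = 0 → (0, 0)
  a = 14 and a + b = 14 → (14, 0)
  a + b = 14 and 2a + 3b = 30 → (12, 2)
  b = 5 and 2a + 3b = 30 → (7.5, 5)
  b = 5 and a = 0 → (0, 5)

Vertices: (0, 0), (14, 0), (12, 2), (7.5, 5), (0, 5)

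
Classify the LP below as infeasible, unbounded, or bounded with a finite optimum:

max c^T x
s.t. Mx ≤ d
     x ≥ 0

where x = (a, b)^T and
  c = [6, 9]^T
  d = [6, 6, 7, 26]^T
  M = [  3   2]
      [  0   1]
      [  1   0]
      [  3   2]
The point (0, 3) satisfies every constraint, so the LP is feasible; the constraints give a ≤ 7 and b ≤ 6, which with a, b ≥ 0 keep the feasible region inside a bounded box. A feasible, bounded LP attains a finite optimum at a vertex.

The LP has an optimal solution: (0, 3) with z = 27.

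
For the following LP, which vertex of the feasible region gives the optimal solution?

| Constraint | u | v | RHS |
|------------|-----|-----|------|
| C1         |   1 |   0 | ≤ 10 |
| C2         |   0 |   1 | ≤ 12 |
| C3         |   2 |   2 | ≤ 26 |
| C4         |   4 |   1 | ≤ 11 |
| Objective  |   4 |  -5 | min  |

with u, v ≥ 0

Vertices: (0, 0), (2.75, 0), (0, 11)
Evaluating z = 4u - 5v at each vertex:
  (0, 0): z = 0
  (2.75, 0): z = 11
  (0, 11): z = -55

The smallest value is z = -55, attained at (0, 11).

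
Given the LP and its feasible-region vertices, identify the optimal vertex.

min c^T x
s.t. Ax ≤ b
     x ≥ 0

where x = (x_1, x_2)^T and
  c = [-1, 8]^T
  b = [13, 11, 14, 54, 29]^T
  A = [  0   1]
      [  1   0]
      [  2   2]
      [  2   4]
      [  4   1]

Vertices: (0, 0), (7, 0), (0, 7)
Evaluating z = -x_1 + 8x_2 at each vertex:
  (0, 0): z = 0
  (7, 0): z = -7
  (0, 7): z = 56

The smallest value is z = -7, attained at (7, 0).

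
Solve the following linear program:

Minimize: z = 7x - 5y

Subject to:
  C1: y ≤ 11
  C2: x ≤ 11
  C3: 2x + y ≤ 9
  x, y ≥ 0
Each vertex is the intersection of two constraint boundaries that also satisfies all remaining constraints:
  x = 0 and y = 0 → (0, 0)
  2x + y = 9 and y = 0 → (4.5, 0)
  2x + y = 9 and x = 0 → (0, 9)

Evaluating z = 7x - 5y at each vertex:
  (0, 0): z = 0
  (4.5, 0): z = 31.5
  (0, 9): z = -45

The minimum is at (0, 9) with z = -45.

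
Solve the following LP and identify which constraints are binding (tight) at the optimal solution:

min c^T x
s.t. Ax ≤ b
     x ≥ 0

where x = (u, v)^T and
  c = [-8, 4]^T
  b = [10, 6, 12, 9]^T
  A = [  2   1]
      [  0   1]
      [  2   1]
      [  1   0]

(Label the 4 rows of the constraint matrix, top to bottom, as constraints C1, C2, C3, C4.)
Optimal: u = 5, v = 0
Binding: C1, v ≥ 0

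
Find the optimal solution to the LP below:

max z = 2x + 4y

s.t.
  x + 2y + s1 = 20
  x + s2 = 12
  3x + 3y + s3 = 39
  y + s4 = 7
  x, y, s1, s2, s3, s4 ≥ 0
x = 6, y = 7, z = 40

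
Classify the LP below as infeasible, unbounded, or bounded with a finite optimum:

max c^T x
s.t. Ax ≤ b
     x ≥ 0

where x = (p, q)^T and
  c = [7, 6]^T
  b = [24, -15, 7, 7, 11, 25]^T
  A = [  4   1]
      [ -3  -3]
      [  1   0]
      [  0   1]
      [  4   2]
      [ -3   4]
The point (0, 5.5) satisfies every constraint, so the LP is feasible; the constraints give p ≤ 7 and q ≤ 7, which with p, q ≥ 0 keep the feasible region inside a bounded box. A feasible, bounded LP attains a finite optimum at a vertex.

The LP has an optimal solution: (0, 5.5) with z = 33.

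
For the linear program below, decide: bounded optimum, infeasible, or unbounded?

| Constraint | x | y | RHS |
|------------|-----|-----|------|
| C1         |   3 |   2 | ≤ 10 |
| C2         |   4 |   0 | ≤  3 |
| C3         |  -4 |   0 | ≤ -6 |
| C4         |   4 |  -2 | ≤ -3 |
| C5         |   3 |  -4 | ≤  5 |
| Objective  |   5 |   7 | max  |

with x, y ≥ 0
C2 requires 4x ≤ 3, while C3 (-4x ≤ -6) is equivalent to 4x ≥ 6. Together they would need 6 ≤ 4x ≤ 3, which is impossible since 6 > 3. No point satisfies all constraints.

Infeasible — the constraint set is empty.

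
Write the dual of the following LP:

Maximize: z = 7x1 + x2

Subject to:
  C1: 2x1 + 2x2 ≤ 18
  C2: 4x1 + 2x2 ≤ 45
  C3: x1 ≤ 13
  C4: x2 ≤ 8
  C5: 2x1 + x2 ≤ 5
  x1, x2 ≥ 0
Minimize: z = 18y1 + 45y2 + 13y3 + 8y4 + 5y5

Subject to:
  C1: -2y1 - 4y2 - y3 - 2y5 ≤ -7
  C2: -2y1 - 2y2 - y4 - y5 ≤ -1
  y1, y2, y3, y4, y5 ≥ 0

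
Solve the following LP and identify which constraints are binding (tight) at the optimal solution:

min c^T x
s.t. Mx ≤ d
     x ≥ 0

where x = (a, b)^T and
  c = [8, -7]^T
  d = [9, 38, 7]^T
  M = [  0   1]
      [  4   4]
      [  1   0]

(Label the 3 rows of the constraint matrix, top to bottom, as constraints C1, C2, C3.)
Optimal: a = 0, b = 9
Binding: C1, a ≥ 0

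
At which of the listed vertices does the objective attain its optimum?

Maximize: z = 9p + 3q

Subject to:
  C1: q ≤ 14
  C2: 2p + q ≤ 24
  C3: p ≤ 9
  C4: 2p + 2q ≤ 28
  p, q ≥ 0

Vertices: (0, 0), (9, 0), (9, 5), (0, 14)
Evaluating z = 9p + 3q at each vertex:
  (0, 0): z = 0
  (9, 0): z = 81
  (9, 5): z = 96
  (0, 14): z = 42

The largest value is z = 96, attained at (9, 5).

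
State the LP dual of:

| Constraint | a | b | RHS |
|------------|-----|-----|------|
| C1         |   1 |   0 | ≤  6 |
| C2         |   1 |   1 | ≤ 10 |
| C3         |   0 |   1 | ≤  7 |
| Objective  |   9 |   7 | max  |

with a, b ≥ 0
Minimize: z = 6y1 + 10y2 + 7y3

Subject to:
  C1: -y1 - y2 ≤ -9
  C2: -y2 - y3 ≤ -7
  y1, y2, y3 ≥ 0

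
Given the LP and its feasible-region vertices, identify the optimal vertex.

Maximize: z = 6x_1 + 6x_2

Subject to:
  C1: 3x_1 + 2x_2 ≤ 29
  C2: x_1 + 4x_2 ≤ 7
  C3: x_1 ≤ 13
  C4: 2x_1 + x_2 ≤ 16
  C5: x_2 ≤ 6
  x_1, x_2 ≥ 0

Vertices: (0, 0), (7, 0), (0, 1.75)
(7, 0) with z = 42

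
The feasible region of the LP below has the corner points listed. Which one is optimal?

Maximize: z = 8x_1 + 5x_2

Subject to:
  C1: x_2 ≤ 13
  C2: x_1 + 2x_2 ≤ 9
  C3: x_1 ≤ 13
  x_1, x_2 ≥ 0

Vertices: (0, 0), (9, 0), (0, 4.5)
(9, 0) with z = 72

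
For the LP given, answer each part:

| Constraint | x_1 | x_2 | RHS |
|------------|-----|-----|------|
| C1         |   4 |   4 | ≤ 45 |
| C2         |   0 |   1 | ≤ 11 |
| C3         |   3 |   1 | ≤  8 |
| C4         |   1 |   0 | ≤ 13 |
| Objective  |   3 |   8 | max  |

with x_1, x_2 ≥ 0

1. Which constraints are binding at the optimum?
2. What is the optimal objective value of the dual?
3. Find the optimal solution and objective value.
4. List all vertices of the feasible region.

1. C3, x_1 ≥ 0
2. 64 (by strong duality, equal to the primal optimum)
3. x_1 = 0, x_2 = 8, z = 64
4. (0, 0), (2.667, 0), (0, 8)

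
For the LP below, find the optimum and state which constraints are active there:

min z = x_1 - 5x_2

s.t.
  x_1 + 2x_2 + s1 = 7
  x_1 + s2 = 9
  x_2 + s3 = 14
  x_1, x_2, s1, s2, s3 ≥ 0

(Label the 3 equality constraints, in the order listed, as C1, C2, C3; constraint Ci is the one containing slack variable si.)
Optimal: x_1 = 0, x_2 = 3.5
Binding: C1, x_1 ≥ 0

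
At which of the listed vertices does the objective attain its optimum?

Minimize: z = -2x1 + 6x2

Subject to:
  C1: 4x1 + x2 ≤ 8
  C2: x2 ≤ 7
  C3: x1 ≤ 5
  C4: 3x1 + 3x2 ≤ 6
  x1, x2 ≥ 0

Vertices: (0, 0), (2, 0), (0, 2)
Evaluating z = -2x1 + 6x2 at each vertex:
  (0, 0): z = 0
  (2, 0): z = -4
  (0, 2): z = 12

The smallest value is z = -4, attained at (2, 0).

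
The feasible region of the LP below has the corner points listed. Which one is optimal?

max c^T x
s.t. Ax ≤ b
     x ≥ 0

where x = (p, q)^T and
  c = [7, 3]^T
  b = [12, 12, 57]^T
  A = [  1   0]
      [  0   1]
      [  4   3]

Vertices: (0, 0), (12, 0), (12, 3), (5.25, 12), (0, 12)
Evaluating z = 7p + 3q at each vertex:
  (0, 0): z = 0
  (12, 0): z = 84
  (12, 3): z = 93
  (5.25, 12): z = 72.75
  (0, 12): z = 36

The largest value is z = 93, attained at (12, 3).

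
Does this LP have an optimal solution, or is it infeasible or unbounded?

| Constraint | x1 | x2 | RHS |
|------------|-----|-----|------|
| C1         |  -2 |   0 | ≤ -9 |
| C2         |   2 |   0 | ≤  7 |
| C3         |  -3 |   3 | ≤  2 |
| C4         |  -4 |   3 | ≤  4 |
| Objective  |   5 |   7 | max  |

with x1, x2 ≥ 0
C2 requires 2x1 ≤ 7, while C1 (-2x1 ≤ -9) is equivalent to 2x1 ≥ 9. Together they would need 9 ≤ 2x1 ≤ 7, which is impossible since 9 > 7. No point satisfies all constraints.

Infeasible — the constraint set is empty.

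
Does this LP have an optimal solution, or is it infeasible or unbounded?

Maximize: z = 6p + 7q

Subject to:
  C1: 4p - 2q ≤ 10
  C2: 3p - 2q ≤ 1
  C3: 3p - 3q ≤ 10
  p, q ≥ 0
Feasible point: (0, 0) satisfies every constraint, so the LP is feasible.
Direction d = (0, 1): for each constraint row a, a·d ≤ 0 —
  (4)(0) + (-2)(1) = -2 ≤ 0
  (3)(0) + (-2)(1) = -2 ≤ 0
  (3)(0) + (-3)(1) = -3 ≤ 0
and d ≥ 0, so (0, 0) + t·d stays feasible for every t ≥ 0. Along this ray z = 6p + 7q changes by 7 per unit t, so z → +∞.

Unbounded: there is a feasible ray along which z → +∞.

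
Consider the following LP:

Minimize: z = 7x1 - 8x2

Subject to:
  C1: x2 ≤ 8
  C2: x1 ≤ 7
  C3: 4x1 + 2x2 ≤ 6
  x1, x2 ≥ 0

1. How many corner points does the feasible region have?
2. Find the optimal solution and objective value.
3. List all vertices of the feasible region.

1. 3
2. x1 = 0, x2 = 3, z = -24
3. (0, 0), (1.5, 0), (0, 3)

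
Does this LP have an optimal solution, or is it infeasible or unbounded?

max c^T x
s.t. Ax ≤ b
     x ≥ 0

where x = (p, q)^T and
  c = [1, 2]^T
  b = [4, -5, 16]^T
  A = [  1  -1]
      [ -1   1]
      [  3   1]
One constraint requires p - q ≤ 4, while the constraint -p + q ≤ -5 is equivalent to p - q ≥ 5. Together they would need 5 ≤ p - q ≤ 4, which is impossible since 5 > 4. No point satisfies all constraints.

Infeasible — the constraint set is empty.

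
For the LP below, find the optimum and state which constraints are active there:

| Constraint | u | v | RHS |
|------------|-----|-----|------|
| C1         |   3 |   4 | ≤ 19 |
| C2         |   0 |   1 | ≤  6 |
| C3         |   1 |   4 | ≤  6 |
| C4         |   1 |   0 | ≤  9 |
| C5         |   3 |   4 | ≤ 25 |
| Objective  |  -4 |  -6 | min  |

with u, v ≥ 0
Optimal: u = 6, v = 0
Binding: C3, v ≥ 0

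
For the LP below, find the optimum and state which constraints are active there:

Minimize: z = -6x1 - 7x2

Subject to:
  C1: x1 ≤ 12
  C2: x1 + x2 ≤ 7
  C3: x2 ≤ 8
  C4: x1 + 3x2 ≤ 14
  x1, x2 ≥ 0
Optimal: x1 = 3.5, x2 = 3.5
Slack at optimum:
  C1: slack = 8.5
  C2: slack = 0 (binding)
  C3: slack = 4.5
  C4: slack = 0 (binding)
  x1 ≥ 0: x1 = 3.5
  x2 ≥ 0: x2 = 3.5
Binding constraints: C2, C4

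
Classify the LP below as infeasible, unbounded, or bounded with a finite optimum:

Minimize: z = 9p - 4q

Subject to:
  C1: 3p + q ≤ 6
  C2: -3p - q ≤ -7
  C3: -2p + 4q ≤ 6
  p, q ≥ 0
C1 requires 3p + q ≤ 6, while C2 (-3p - q ≤ -7) is equivalent to 3p + q ≥ 7. Together they would need 7 ≤ 3p + q ≤ 6, which is impossible since 7 > 6. No point satisfies all constraints.

Infeasible — the constraint set is empty.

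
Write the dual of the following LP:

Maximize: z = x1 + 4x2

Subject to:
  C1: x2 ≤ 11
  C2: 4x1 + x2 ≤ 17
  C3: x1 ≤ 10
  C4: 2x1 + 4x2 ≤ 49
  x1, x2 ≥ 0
Minimize: z = 11y1 + 17y2 + 10y3 + 49y4

Subject to:
  C1: -4y2 - y3 - 2y4 ≤ -1
  C2: -y1 - y2 - 4y4 ≤ -4
  y1, y2, y3, y4 ≥ 0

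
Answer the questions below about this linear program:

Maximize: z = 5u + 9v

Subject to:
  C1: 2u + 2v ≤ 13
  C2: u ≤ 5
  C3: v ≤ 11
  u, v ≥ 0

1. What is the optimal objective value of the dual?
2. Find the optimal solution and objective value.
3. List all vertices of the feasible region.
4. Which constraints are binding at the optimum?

1. 58.5 (by strong duality, equal to the primal optimum)
2. u = 0, v = 6.5, z = 58.5
3. (0, 0), (5, 0), (5, 1.5), (0, 6.5)
4. C1, u ≥ 0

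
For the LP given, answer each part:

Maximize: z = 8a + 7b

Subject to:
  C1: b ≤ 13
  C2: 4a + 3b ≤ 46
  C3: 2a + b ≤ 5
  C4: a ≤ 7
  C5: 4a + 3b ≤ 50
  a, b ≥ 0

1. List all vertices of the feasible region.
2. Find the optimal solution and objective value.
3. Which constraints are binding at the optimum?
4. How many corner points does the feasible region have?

1. (0, 0), (2.5, 0), (0, 5)
2. a = 0, b = 5, z = 35
3. C3, a ≥ 0
4. 3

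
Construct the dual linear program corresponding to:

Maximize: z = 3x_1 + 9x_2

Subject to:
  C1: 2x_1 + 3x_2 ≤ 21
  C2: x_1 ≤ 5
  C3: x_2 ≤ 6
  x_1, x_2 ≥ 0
Minimize: z = 21y1 + 5y2 + 6y3

Subject to:
  C1: -2y1 - y2 ≤ -3
  C2: -3y1 - y3 ≤ -9
  y1, y2, y3 ≥ 0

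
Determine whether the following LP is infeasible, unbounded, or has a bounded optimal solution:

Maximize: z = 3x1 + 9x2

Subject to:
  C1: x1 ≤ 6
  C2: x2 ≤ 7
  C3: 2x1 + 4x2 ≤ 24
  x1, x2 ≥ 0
The point (0, 6) satisfies every constraint, so the LP is feasible; the constraints give x1 ≤ 6 and x2 ≤ 7, which with x1, x2 ≥ 0 keep the feasible region inside a bounded box. A feasible, bounded LP attains a finite optimum at a vertex.

Evaluating z = 3x1 + 9x2 at each vertex:
  (0, 0): z = 0
  (6, 0): z = 18
  (6, 3): z = 45
  (0, 6): z = 54

Feasible with finite optimum z* = 54 at (0, 6).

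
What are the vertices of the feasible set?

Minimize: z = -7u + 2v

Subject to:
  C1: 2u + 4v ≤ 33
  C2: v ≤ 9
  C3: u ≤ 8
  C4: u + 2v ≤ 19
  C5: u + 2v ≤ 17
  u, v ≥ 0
Each vertex is the intersection of two constraint boundaries that also satisfies all remaining constraints:
  u = 0 and v = 0 → (0, 0)
  u = 8 and v = 0 → (8, 0)
  2u + 4v = 33 and u = 8 → (8, 4.25)
  2u + 4v = 33 and u = 0 → (0, 8.25)

Vertices: (0, 0), (8, 0), (8, 4.25), (0, 8.25)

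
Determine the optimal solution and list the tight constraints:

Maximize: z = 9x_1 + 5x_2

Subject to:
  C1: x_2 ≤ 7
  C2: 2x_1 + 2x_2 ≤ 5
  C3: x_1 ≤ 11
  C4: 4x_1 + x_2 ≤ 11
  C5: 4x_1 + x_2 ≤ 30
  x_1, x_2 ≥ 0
Optimal: x_1 = 2.5, x_2 = 0
Slack at optimum:
  C1: slack = 7
  C2: slack = 0 (binding)
  C3: slack = 8.5
  C4: slack = 1
  C5: slack = 20
  x_1 ≥ 0: x_1 = 2.5
  x_2 ≥ 0: x_2 = 0 (binding)
Binding constraints: C2, x_2 ≥ 0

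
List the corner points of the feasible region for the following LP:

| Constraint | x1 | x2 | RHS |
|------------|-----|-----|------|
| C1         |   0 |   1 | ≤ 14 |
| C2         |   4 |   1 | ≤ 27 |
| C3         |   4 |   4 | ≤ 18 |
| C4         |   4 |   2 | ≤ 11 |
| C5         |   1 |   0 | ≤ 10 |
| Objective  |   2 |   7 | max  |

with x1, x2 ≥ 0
Each vertex is the intersection of two constraint boundaries that also satisfies all remaining constraints:
  x1 = 0 and x2 = 0 → (0, 0)
  4x1 + 2x2 = 11 and x2 = 0 → (2.75, 0)
  4x1 + 4x2 = 18 and 4x1 + 2x2 = 11 → (1, 3.5)
  4x1 + 4x2 = 18 and x1 = 0 → (0, 4.5)

Vertices: (0, 0), (2.75, 0), (1, 3.5), (0, 4.5)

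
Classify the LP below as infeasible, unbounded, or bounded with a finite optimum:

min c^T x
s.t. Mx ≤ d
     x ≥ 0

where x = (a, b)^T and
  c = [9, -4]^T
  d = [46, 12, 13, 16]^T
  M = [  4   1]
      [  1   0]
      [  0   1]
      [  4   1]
The point (0, 13) satisfies every constraint, so the LP is feasible; the constraints give a ≤ 12 and b ≤ 13, which with a, b ≥ 0 keep the feasible region inside a bounded box. A feasible, bounded LP attains a finite optimum at a vertex.

Bounded optimum: z* = -52 at (0, 13).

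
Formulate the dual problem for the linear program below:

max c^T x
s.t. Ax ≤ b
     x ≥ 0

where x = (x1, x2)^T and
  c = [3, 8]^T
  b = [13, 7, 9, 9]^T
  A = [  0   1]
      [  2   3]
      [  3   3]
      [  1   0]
Minimize: z = 13y1 + 7y2 + 9y3 + 9y4

Subject to:
  C1: -2y2 - 3y3 - y4 ≤ -3
  C2: -y1 - 3y2 - 3y3 ≤ -8
  y1, y2, y3, y4 ≥ 0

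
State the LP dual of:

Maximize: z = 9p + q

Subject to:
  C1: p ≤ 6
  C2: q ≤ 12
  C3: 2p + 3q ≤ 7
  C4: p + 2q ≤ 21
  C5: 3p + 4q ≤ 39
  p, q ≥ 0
Minimize: z = 6y1 + 12y2 + 7y3 + 21y4 + 39y5

Subject to:
  C1: -y1 - 2y3 - y4 - 3y5 ≤ -9
  C2: -y2 - 3y3 - 2y4 - 4y5 ≤ -1
  y1, y2, y3, y4, y5 ≥ 0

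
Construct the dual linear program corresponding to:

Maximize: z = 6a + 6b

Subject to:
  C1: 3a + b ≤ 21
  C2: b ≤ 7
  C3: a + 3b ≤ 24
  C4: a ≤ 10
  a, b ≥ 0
Minimize: z = 21y1 + 7y2 + 24y3 + 10y4

Subject to:
  C1: -3y1 - y3 - y4 ≤ -6
  C2: -y1 - y2 - 3y3 ≤ -6
  y1, y2, y3, y4 ≥ 0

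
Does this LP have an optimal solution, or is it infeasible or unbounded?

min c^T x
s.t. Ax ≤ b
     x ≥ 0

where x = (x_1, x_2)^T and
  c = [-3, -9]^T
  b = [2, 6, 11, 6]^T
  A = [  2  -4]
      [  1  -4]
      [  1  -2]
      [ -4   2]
Feasible point: (0, 0) satisfies every constraint, so the LP is feasible.
Direction d = (1, 1): for each constraint row a, a·d ≤ 0 —
  (2)(1) + (-4)(1) = -2 ≤ 0
  (1)(1) + (-4)(1) = -3 ≤ 0
  (1)(1) + (-2)(1) = -1 ≤ 0
  (-4)(1) + (2)(1) = -2 ≤ 0
and d ≥ 0, so (0, 0) + t·d stays feasible for every t ≥ 0. Along this ray z = -3x_1 - 9x_2 changes by -12 per unit t, so z → −∞.

Unbounded — the objective can decrease without bound over the feasible region.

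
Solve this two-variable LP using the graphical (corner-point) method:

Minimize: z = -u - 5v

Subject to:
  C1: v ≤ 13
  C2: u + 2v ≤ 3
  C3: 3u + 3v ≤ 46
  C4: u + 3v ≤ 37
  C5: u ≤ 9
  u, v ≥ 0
Each vertex is the intersection of two constraint boundaries that also satisfies all remaining constraints:
  u = 0 and v = 0 → (0, 0)
  u + 2v = 3 and v = 0 → (3, 0)
  u + 2v = 3 and u = 0 → (0, 1.5)

Evaluating z = -u - 5v at each vertex:
  (0, 0): z = 0
  (3, 0): z = -3
  (0, 1.5): z = -7.5

The minimum is at (0, 1.5) with z = -7.5.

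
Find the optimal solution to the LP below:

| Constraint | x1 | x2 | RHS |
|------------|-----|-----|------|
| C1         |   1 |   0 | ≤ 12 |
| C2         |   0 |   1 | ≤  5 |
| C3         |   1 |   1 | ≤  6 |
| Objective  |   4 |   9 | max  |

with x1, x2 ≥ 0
Each vertex is the intersection of two constraint boundaries that also satisfies all remaining constraints:
  x1 = 0 and x2 = 0 → (0, 0)
  x1 + x2 = 6 and x2 = 0 → (6, 0)
  x2 = 5 and x1 + x2 = 6 → (1, 5)
  x2 = 5 and x1 = 0 → (0, 5)

Evaluating z = 4x1 + 9x2 at each vertex:
  (0, 0): z = 0
  (6, 0): z = 24
  (1, 5): z = 49
  (0, 5): z = 45

The maximum is at (1, 5) with z = 49.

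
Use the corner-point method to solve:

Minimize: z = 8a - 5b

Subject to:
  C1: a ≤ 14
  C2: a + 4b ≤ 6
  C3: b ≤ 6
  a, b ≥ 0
Each vertex is the intersection of two constraint boundaries that also satisfies all remaining constraints:
  a = 0 and b = 0 → (0, 0)
  a + 4b = 6 and b = 0 → (6, 0)
  a + 4b = 6 and a = 0 → (0, 1.5)

Evaluating z = 8a - 5b at each vertex:
  (0, 0): z = 0
  (6, 0): z = 48
  (0, 1.5): z = -7.5

The minimum is at (0, 1.5) with z = -7.5.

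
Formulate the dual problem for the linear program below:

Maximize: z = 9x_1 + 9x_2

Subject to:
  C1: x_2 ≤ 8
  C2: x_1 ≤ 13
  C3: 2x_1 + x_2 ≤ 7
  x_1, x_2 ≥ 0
Minimize: z = 8y1 + 13y2 + 7y3

Subject to:
  C1: -y2 - 2y3 ≤ -9
  C2: -y1 - y3 ≤ -9
  y1, y2, y3 ≥ 0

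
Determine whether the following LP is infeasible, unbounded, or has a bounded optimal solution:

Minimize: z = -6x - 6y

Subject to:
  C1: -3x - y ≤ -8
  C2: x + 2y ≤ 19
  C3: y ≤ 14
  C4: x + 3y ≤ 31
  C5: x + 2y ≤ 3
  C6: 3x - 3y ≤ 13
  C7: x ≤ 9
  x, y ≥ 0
The point (3, 0) satisfies every constraint, so the LP is feasible; the constraints give x ≤ 9 and y ≤ 14, which with x, y ≥ 0 keep the feasible region inside a bounded box. A feasible, bounded LP attains a finite optimum at a vertex.

Feasible with finite optimum z* = -18 at (3, 0).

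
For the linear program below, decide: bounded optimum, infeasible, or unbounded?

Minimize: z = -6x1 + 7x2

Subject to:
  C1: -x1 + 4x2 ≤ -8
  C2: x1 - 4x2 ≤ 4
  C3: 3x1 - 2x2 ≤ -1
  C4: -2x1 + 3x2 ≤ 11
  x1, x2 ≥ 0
C2 requires x1 - 4x2 ≤ 4, while C1 (-x1 + 4x2 ≤ -8) is equivalent to x1 - 4x2 ≥ 8. Together they would need 8 ≤ x1 - 4x2 ≤ 4, which is impossible since 8 > 4. No point satisfies all constraints.

Infeasible: no point satisfies all constraints simultaneously.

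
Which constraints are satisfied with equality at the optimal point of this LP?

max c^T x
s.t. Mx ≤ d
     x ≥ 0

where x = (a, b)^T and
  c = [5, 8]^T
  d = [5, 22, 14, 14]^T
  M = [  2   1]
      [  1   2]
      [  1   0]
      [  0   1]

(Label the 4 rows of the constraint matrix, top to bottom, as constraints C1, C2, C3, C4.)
Optimal: a = 0, b = 5
Binding: C1, a ≥ 0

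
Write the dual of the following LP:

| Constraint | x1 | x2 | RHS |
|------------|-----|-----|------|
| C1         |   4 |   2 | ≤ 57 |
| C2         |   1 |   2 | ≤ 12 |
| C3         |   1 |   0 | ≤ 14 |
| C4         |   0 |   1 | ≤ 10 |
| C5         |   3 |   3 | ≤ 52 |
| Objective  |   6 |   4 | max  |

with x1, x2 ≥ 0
Minimize: z = 57y1 + 12y2 + 14y3 + 10y4 + 52y5

Subject to:
  C1: -4y1 - y2 - y3 - 3y5 ≤ -6
  C2: -2y1 - 2y2 - y4 - 3y5 ≤ -4
  y1, y2, y3, y4, y5 ≥ 0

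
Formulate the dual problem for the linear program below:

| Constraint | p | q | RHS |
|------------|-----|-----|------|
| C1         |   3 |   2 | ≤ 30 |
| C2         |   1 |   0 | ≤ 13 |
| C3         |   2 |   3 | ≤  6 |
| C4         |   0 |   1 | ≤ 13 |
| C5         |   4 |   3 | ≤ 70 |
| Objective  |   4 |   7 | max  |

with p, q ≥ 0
Minimize: z = 30y1 + 13y2 + 6y3 + 13y4 + 70y5

Subject to:
  C1: -3y1 - y2 - 2y3 - 4y5 ≤ -4
  C2: -2y1 - 3y3 - y4 - 3y5 ≤ -7
  y1, y2, y3, y4, y5 ≥ 0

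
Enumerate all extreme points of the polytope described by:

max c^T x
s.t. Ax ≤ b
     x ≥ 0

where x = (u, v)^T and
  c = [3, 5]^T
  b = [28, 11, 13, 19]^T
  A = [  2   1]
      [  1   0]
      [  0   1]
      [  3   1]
Each vertex is the intersection of two constraint boundaries that also satisfies all remaining constraints:
  u = 0 and v = 0 → (0, 0)
  3u + v = 19 and v = 0 → (6.333, 0)
  v = 13 and 3u + v = 19 → (2, 13)
  v = 13 and u = 0 → (0, 13)

Vertices: (0, 0), (6.333, 0), (2, 13), (0, 13)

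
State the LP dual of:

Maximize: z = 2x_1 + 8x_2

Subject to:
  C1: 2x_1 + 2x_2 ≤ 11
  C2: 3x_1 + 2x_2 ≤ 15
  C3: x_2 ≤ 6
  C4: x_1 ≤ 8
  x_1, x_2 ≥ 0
Minimize: z = 11y1 + 15y2 + 6y3 + 8y4

Subject to:
  C1: -2y1 - 3y2 - y4 ≤ -2
  C2: -2y1 - 2y2 - y3 ≤ -8
  y1, y2, y3, y4 ≥ 0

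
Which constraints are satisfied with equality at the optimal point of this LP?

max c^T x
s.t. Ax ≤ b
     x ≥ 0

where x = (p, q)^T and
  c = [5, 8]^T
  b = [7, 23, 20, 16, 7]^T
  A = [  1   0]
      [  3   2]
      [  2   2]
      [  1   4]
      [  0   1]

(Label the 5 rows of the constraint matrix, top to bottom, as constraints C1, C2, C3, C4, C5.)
Optimal: p = 6, q = 2.5
Slack at optimum:
  C1: slack = 1
  C2: slack = 0 (binding)
  C3: slack = 3
  C4: slack = 0 (binding)
  C5: slack = 4.5
  p ≥ 0: p = 6
  q ≥ 0: q = 2.5
Binding constraints: C2, C4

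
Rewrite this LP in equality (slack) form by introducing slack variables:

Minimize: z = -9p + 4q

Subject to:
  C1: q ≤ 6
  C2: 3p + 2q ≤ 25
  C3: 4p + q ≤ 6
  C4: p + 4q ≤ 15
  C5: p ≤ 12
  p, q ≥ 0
min z = -9p + 4q

s.t.
  q + s1 = 6
  3p + 2q + s2 = 25
  4p + q + s3 = 6
  p + 4q + s4 = 15
  p + s5 = 12
  p, q, s1, s2, s3, s4, s5 ≥ 0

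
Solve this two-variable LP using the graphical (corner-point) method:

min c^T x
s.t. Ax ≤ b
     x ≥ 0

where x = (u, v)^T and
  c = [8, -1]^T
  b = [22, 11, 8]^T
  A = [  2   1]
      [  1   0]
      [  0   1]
Each vertex is the intersection of two constraint boundaries that also satisfies all remaining constraints:
  u = 0 and v = 0 → (0, 0)
  2u + v = 22 and u = 11 → (11, 0)
  2u + v = 22 and v = 8 → (7, 8)
  v = 8 and u = 0 → (0, 8)

Evaluating z = 8u - v at each vertex:
  (0, 0): z = 0
  (11, 0): z = 88
  (7, 8): z = 48
  (0, 8): z = -8

The minimum is at (0, 8) with z = -8.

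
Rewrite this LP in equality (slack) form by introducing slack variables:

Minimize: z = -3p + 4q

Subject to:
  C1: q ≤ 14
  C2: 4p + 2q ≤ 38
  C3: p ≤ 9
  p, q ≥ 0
min z = -3p + 4q

s.t.
  q + s1 = 14
  4p + 2q + s2 = 38
  p + s3 = 9
  p, q, s1, s2, s3 ≥ 0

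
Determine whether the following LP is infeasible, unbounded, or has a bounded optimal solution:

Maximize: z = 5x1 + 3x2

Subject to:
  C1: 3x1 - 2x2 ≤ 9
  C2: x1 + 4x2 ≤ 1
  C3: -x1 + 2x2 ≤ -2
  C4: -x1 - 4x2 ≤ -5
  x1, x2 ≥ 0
C2 requires x1 + 4x2 ≤ 1, while C4 (-x1 - 4x2 ≤ -5) is equivalent to x1 + 4x2 ≥ 5. Together they would need 5 ≤ x1 + 4x2 ≤ 1, which is impossible since 5 > 1. No point satisfies all constraints.

Infeasible — the constraint set is empty.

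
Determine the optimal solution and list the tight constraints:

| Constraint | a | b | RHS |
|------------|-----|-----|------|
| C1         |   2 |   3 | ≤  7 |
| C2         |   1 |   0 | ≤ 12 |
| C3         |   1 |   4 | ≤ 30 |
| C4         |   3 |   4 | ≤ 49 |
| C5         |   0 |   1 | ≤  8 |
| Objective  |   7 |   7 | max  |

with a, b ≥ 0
Optimal: a = 3.5, b = 0
Binding: C1, b ≥ 0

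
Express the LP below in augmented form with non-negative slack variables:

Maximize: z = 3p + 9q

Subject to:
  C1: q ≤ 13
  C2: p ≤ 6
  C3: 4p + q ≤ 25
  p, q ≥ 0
max z = 3p + 9q

s.t.
  q + s1 = 13
  p + s2 = 6
  4p + q + s3 = 25
  p, q, s1, s2, s3 ≥ 0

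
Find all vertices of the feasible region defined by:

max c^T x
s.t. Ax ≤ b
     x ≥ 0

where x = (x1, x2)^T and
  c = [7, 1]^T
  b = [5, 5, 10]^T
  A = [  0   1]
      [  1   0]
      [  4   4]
Each vertex is the intersection of two constraint boundaries that also satisfies all remaining constraints:
  x1 = 0 and x2 = 0 → (0, 0)
  4x1 + 4x2 = 10 and x2 = 0 → (2.5, 0)
  4x1 + 4x2 = 10 and x1 = 0 → (0, 2.5)

Vertices: (0, 0), (2.5, 0), (0, 2.5)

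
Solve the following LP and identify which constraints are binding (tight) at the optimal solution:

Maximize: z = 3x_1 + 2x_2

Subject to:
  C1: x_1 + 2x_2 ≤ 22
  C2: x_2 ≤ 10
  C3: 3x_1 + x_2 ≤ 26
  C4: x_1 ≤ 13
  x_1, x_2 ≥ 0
Optimal: x_1 = 6, x_2 = 8
Binding: C1, C3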